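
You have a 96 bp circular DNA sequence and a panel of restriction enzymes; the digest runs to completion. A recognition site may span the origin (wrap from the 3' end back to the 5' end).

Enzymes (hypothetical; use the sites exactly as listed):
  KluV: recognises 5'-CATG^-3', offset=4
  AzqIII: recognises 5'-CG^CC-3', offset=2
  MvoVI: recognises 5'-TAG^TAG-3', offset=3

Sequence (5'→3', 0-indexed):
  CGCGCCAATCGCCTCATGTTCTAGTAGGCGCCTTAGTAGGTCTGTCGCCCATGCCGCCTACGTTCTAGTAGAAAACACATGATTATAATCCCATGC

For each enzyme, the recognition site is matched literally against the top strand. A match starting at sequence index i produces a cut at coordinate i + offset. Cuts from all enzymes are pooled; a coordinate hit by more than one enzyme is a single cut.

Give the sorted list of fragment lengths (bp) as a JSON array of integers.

[3,5,6,6,6,6,7,7,11,12,13,14]

Per-enzyme occurrences:
  KluV CATG/4: at [14, 49, 77, 91] ⇒ [18, 53, 81, 95]
  AzqIII CGCC/2: at [2, 9, 28, 45, 54] ⇒ [4, 11, 30, 47, 56]
  MvoVI TAGTAG/3: at [21, 33, 65] ⇒ [24, 36, 68]

Pooled cuts: [4, 11, 18, 24, 30, 36, 47, 53, 56, 68, 81, 95]

Fragment lengths:
  4→11: 7 bp
  11→18: 7 bp
  18→24: 6 bp
  24→30: 6 bp
  30→36: 6 bp
  36→47: 11 bp
  47→53: 6 bp
  53→56: 3 bp
  56→68: 12 bp
  68→81: 13 bp
  81→95: 14 bp
  95→4 (wrap): 96-95+4 = 5 bp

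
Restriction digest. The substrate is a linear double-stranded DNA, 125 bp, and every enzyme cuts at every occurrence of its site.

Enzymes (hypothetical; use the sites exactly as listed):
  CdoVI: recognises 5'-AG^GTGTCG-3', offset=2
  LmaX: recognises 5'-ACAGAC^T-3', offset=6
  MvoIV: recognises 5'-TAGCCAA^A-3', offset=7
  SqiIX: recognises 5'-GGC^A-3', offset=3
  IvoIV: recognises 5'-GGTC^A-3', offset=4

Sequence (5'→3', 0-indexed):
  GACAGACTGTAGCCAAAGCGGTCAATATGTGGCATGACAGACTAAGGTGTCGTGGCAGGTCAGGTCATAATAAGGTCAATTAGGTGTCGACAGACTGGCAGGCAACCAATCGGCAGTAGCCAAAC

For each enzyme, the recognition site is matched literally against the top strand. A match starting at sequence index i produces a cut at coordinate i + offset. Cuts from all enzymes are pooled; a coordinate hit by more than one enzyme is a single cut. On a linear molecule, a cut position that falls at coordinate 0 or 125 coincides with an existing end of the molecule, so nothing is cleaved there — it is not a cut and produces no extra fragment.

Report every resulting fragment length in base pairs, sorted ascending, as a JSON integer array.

[2,4,4,4,5,5,6,7,7,9,9,9,10,10,11,11,12]

Per-enzyme occurrences:
  CdoVI (AGGTGTCG, off=2): starts [44, 81] → cuts [46, 83]
  LmaX (ACAGACT, off=6): starts [1, 36, 89] → cuts [7, 42, 95]
  MvoIV (TAGCCAAA, off=7): starts [9, 116] → cuts [16, 123]
  SqiIX (GGCA, off=3): starts [30, 53, 96, 100, 111] → cuts [33, 56, 99, 103, 114]
  IvoIV (GGTCA, off=4): starts [19, 57, 62, 73] → cuts [23, 61, 66, 77]

Pooled cuts: [7, 16, 23, 33, 42, 46, 56, 61, 66, 77, 83, 95, 99, 103, 114, 123]

Fragment lengths:
  [0,7): 7 bp
  [7,16): 9 bp
  [16,23): 7 bp
  [23,33): 10 bp
  [33,42): 9 bp
  [42,46): 4 bp
  [46,56): 10 bp
  [56,61): 5 bp
  [61,66): 5 bp
  [66,77): 11 bp
  [77,83): 6 bp
  [83,95): 12 bp
  [95,99): 4 bp
  [99,103): 4 bp
  [103,114): 11 bp
  [114,123): 9 bp
  [123,125): 2 bp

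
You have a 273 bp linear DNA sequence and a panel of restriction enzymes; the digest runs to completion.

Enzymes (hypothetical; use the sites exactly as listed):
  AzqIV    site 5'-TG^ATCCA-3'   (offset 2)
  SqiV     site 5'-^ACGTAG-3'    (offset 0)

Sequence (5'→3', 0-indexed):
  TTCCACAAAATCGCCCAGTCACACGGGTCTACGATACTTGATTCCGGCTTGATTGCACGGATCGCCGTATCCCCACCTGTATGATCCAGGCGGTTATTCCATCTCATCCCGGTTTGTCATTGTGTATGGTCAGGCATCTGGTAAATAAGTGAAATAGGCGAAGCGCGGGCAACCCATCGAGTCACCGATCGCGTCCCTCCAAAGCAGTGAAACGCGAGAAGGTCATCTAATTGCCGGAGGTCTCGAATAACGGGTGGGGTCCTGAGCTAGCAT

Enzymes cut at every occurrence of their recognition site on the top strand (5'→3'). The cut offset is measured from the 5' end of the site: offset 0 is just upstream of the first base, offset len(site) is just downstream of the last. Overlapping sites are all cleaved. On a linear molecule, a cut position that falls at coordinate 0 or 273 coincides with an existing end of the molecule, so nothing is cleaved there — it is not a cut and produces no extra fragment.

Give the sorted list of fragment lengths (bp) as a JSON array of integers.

Per-enzyme occurrences:
  AzqIV TGATCCA/2: at [81] ⇒ [83]
  SqiV (ACGTAG, off=0): no sites

Pooled cuts: [83]

Fragments:
  [0,83): 83 bp
  [83,273): 190 bp

[83,190]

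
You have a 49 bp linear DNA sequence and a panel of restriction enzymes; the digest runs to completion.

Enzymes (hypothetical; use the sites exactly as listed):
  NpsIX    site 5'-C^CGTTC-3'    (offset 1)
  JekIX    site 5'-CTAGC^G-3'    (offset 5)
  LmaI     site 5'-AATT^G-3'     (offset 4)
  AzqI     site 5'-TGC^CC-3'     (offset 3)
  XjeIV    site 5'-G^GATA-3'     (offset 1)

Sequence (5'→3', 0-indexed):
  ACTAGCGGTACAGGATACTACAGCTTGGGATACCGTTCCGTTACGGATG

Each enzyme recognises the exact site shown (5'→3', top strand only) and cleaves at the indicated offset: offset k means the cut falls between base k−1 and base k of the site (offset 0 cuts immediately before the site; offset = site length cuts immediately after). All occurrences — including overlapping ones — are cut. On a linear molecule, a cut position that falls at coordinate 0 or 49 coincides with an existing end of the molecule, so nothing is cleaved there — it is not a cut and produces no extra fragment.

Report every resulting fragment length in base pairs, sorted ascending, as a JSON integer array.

[5,6,7,15,16]

Per-enzyme occurrences:
  NpsIX CCGTTC/1: at [32] ⇒ [33]
  JekIX CTAGCG/5: at [1] ⇒ [6]
  LmaI (AATTG, off=4): no sites
  AzqI (TGCCC, off=3): no sites
  XjeIV GGATA/1: at [12, 27] ⇒ [13, 28]

All cut coordinates (distinct, sorted): [6, 13, 28, 33]

Fragment lengths:
  [0,6): 6 bp
  [6,13): 7 bp
  [13,28): 15 bp
  [28,33): 5 bp
  [33,49): 16 bp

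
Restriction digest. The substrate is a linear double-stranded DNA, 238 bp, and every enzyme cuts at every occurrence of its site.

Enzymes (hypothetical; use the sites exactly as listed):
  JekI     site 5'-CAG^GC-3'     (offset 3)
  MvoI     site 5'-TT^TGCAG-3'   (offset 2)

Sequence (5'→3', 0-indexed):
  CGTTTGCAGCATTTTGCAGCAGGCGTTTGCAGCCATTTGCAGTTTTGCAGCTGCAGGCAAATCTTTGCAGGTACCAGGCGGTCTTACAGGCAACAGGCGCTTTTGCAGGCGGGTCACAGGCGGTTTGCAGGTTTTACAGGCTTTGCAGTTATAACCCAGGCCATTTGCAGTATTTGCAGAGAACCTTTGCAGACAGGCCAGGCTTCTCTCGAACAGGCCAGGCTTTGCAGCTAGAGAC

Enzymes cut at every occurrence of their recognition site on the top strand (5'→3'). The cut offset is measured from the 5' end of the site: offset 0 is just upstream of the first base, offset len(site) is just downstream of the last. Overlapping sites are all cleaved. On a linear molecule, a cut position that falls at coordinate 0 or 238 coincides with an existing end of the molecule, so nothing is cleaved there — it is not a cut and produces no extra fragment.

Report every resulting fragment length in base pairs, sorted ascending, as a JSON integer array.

[4,4,4,5,5,5,5,6,6,7,7,8,8,9,9,9,10,10,11,11,12,12,13,13,14,15,16]

Per-enzyme occurrences:
  JekI (CAGGC, off=3): starts [19, 53, 74, 86, 93, 105, 116, 136, 156, 193, 198, 213, 218] → cuts [22, 56, 77, 89, 96, 108, 119, 139, 159, 196, 201, 216, 221]
  MvoI (TTTGCAG, off=2): starts [2, 12, 25, 35, 43, 63, 101, 123, 141, 163, 172, 185, 223] → cuts [4, 14, 27, 37, 45, 65, 103, 125, 143, 165, 174, 187, 225]

All cut coordinates (distinct, sorted): [4, 14, 22, 27, 37, 45, 56, 65, 77, 89, 96, 103, 108, 119, 125, 139, 143, 159, 165, 174, 187, 196, 201, 216, 221, 225]

Fragments:
  [0,4): 4 bp
  [4,14): 10 bp
  [14,22): 8 bp
  [22,27): 5 bp
  [27,37): 10 bp
  [37,45): 8 bp
  [45,56): 11 bp
  [56,65): 9 bp
  [65,77): 12 bp
  [77,89): 12 bp
  [89,96): 7 bp
  [96,103): 7 bp
  [103,108): 5 bp
  [108,119): 11 bp
  [119,125): 6 bp
  [125,139): 14 bp
  [139,143): 4 bp
  [143,159): 16 bp
  [159,165): 6 bp
  [165,174): 9 bp
  [174,187): 13 bp
  [187,196): 9 bp
  [196,201): 5 bp
  [201,216): 15 bp
  [216,221): 5 bp
  [221,225): 4 bp
  [225,238): 13 bp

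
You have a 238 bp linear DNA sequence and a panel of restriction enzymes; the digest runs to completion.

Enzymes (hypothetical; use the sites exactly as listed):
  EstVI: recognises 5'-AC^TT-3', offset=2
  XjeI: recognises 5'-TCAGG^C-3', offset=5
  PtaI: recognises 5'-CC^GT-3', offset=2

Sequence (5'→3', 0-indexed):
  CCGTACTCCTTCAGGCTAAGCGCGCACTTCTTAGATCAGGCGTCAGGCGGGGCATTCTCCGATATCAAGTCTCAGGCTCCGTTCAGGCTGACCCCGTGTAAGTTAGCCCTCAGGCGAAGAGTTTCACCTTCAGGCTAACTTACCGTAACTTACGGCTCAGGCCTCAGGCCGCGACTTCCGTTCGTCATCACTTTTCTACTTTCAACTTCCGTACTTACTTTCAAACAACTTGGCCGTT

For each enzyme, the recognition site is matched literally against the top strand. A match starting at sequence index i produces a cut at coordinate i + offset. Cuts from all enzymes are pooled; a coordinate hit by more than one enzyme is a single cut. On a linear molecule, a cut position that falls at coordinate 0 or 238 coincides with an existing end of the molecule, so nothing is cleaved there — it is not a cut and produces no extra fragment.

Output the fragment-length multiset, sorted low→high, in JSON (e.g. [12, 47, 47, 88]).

[2,3,4,4,4,4,4,5,5,5,6,7,7,7,7,7,8,8,11,12,12,12,13,13,19,20,29]

Site scan:
  EstVI ACTT/2: at [25, 137, 147, 173, 189, 197, 204, 212, 216, 227] ⇒ [27, 139, 149, 175, 191, 199, 206, 214, 218, 229]
  XjeI TCAGGC/5: at [10, 35, 42, 71, 82, 109, 129, 156, 163] ⇒ [15, 40, 47, 76, 87, 114, 134, 161, 168]
  PtaI CCGT/2: at [0, 78, 93, 142, 177, 208, 233] ⇒ [2, 80, 95, 144, 179, 210, 235]

All cut coordinates (distinct, sorted): [2, 15, 27, 40, 47, 76, 80, 87, 95, 114, 134, 139, 144, 149, 161, 168, 175, 179, 191, 199, 206, 210, 214, 218, 229, 235]

Fragments:
  [0,2): 2 bp
  [2,15): 13 bp
  [15,27): 12 bp
  [27,40): 13 bp
  [40,47): 7 bp
  [47,76): 29 bp
  [76,80): 4 bp
  [80,87): 7 bp
  [87,95): 8 bp
  [95,114): 19 bp
  [114,134): 20 bp
  [134,139): 5 bp
  [139,144): 5 bp
  [144,149): 5 bp
  [149,161): 12 bp
  [161,168): 7 bp
  [168,175): 7 bp
  [175,179): 4 bp
  [179,191): 12 bp
  [191,199): 8 bp
  [199,206): 7 bp
  [206,210): 4 bp
  [210,214): 4 bp
  [214,218): 4 bp
  [218,229): 11 bp
  [229,235): 6 bp
  [235,238): 3 bp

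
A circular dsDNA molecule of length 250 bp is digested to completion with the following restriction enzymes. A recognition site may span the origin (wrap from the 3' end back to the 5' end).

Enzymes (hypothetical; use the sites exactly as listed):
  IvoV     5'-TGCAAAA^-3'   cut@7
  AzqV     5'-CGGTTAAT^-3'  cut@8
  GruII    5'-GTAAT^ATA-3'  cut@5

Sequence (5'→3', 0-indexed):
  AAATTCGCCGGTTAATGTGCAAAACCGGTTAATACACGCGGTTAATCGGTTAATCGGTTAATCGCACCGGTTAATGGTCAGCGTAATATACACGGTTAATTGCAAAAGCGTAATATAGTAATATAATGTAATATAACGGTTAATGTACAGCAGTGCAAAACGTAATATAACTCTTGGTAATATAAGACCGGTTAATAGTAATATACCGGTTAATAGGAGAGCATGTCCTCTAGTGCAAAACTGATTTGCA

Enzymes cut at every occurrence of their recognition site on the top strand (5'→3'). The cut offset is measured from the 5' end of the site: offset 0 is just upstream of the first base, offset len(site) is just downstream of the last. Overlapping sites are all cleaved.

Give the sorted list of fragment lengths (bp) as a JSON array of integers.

Scan for sites:
  IvoV TGCAAAA/7: at [17, 100, 153, 233, 246] ⇒ [3, 24, 107, 160, 240]
  AzqV CGGTTAAT/8: at [8, 25, 38, 46, 54, 67, 92, 136, 188, 206] ⇒ [16, 33, 46, 54, 62, 75, 100, 144, 196, 214]
  GruII GTAATATA/5: at [82, 109, 117, 127, 161, 176, 197] ⇒ [87, 114, 122, 132, 166, 181, 202]

All cut coordinates (distinct, sorted): [3, 16, 24, 33, 46, 54, 62, 75, 87, 100, 107, 114, 122, 132, 144, 160, 166, 181, 196, 202, 214, 240]

Fragments:
  3→16: 13 bp
  16→24: 8 bp
  24→33: 9 bp
  33→46: 13 bp
  46→54: 8 bp
  54→62: 8 bp
  62→75: 13 bp
  75→87: 12 bp
  87→100: 13 bp
  100→107: 7 bp
  107→114: 7 bp
  114→122: 8 bp
  122→132: 10 bp
  132→144: 12 bp
  144→160: 16 bp
  160→166: 6 bp
  166→181: 15 bp
  181→196: 15 bp
  196→202: 6 bp
  202→214: 12 bp
  214→240: 26 bp
  240→3 (wrap): 250-240+3 = 13 bp

[6,6,7,7,8,8,8,8,9,10,12,12,12,13,13,13,13,13,15,15,16,26]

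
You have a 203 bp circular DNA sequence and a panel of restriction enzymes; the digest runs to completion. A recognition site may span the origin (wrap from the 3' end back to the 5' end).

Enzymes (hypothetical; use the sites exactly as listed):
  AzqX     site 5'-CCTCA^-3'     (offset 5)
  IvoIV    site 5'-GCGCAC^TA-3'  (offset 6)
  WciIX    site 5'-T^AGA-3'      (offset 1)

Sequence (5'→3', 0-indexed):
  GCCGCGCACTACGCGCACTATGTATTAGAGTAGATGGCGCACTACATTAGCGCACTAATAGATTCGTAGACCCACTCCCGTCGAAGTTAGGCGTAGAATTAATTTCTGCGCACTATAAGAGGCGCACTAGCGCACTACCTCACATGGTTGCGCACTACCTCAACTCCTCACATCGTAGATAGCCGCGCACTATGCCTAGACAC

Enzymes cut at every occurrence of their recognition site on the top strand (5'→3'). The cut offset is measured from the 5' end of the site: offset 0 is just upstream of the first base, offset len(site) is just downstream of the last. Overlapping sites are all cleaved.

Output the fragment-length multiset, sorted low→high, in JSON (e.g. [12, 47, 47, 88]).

[4,5,6,7,7,7,8,8,8,8,9,11,13,13,14,14,15,19,27]

Site scan:
  AzqX (CCTCA, off=5): starts [137, 157, 165] → cuts [142, 162, 170]
  IvoIV (GCGCACTA, off=6): starts [3, 12, 36, 49, 107, 121, 129, 149, 184] → cuts [9, 18, 42, 55, 113, 127, 135, 155, 190]
  WciIX (TAGA, off=1): starts [25, 30, 58, 66, 93, 175, 196] → cuts [26, 31, 59, 67, 94, 176, 197]

Pooled cuts: [9, 18, 26, 31, 42, 55, 59, 67, 94, 113, 127, 135, 142, 155, 162, 170, 176, 190, 197]

Fragments:
  9→18: 9 bp
  18→26: 8 bp
  26→31: 5 bp
  31→42: 11 bp
  42→55: 13 bp
  55→59: 4 bp
  59→67: 8 bp
  67→94: 27 bp
  94→113: 19 bp
  113→127: 14 bp
  127→135: 8 bp
  135→142: 7 bp
  142→155: 13 bp
  155→162: 7 bp
  162→170: 8 bp
  170→176: 6 bp
  176→190: 14 bp
  190→197: 7 bp
  197→9 (wrap): 203-197+9 = 15 bp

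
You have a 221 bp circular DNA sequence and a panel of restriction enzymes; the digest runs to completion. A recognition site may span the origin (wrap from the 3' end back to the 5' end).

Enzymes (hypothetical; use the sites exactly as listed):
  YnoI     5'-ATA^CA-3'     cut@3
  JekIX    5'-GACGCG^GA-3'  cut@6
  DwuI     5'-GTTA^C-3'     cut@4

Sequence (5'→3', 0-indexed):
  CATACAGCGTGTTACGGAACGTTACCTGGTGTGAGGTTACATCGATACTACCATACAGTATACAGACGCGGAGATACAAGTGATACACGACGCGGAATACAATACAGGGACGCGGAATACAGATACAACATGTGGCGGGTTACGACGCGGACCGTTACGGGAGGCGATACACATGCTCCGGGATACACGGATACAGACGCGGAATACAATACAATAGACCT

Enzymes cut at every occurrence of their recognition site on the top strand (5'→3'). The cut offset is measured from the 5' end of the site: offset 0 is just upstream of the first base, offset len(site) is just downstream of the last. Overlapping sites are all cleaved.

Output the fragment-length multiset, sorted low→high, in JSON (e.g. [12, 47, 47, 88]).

[5,5,5,5,5,6,6,7,7,8,8,8,8,9,9,10,10,10,12,14,15,16,16,17]

Per-enzyme occurrences:
  YnoI ATACA/3: at [1, 52, 59, 73, 82, 96, 101, 116, 122, 166, 182, 190, 203, 208] ⇒ [4, 55, 62, 76, 85, 99, 104, 119, 125, 169, 185, 193, 206, 211]
  JekIX GACGCGGA/6: at [64, 88, 108, 143, 195] ⇒ [70, 94, 114, 149, 201]
  DwuI GTTAC/4: at [10, 20, 35, 138, 153] ⇒ [14, 24, 39, 142, 157]

Pooled cuts: [4, 14, 24, 39, 55, 62, 70, 76, 85, 94, 99, 104, 114, 119, 125, 142, 149, 157, 169, 185, 193, 201, 206, 211]

Fragments:
  4→14: 10 bp
  14→24: 10 bp
  24→39: 15 bp
  39→55: 16 bp
  55→62: 7 bp
  62→70: 8 bp
  70→76: 6 bp
  76→85: 9 bp
  85→94: 9 bp
  94→99: 5 bp
  99→104: 5 bp
  104→114: 10 bp
  114→119: 5 bp
  119→125: 6 bp
  125→142: 17 bp
  142→149: 7 bp
  149→157: 8 bp
  157→169: 12 bp
  169→185: 16 bp
  185→193: 8 bp
  193→201: 8 bp
  201→206: 5 bp
  206→211: 5 bp
  211→4 (wrap): 221-211+4 = 14 bp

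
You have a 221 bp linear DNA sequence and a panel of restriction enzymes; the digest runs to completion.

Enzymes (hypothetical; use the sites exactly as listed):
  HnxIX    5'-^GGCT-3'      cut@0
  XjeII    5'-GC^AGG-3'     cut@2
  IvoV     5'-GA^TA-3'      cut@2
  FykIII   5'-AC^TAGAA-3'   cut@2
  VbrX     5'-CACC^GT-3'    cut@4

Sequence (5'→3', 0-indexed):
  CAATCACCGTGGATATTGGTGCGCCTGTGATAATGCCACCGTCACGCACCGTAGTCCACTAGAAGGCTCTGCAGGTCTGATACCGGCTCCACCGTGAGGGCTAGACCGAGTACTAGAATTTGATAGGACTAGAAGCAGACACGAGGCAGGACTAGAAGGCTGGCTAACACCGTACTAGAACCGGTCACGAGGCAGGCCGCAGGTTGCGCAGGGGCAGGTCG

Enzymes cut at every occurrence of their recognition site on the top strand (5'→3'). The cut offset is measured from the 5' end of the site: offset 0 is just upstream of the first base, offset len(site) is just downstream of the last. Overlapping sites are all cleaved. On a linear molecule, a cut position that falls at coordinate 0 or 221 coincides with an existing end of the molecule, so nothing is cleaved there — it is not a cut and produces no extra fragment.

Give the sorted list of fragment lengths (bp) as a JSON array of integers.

Per-enzyme occurrences:
  HnxIX (GGCT, off=0): starts [64, 84, 98, 157, 161] → cuts [64, 84, 98, 157, 161]
  XjeII (GCAGG, off=2): starts [70, 145, 191, 198, 207, 213] → cuts [72, 147, 193, 200, 209, 215]
  IvoV (GATA, off=2): starts [11, 28, 78, 121] → cuts [13, 30, 80, 123]
  FykIII (ACTAGAA, off=2): starts [57, 111, 127, 150, 173] → cuts [59, 113, 129, 152, 175]
  VbrX (CACCGT, off=4): starts [4, 36, 46, 89, 167] → cuts [8, 40, 50, 93, 171]

All cut coordinates (distinct, sorted): [8, 13, 30, 40, 50, 59, 64, 72, 80, 84, 93, 98, 113, 123, 129, 147, 152, 157, 161, 171, 175, 193, 200, 209, 215]

Fragments:
  [0,8): 8 bp
  [8,13): 5 bp
  [13,30): 17 bp
  [30,40): 10 bp
  [40,50): 10 bp
  [50,59): 9 bp
  [59,64): 5 bp
  [64,72): 8 bp
  [72,80): 8 bp
  [80,84): 4 bp
  [84,93): 9 bp
  [93,98): 5 bp
  [98,113): 15 bp
  [113,123): 10 bp
  [123,129): 6 bp
  [129,147): 18 bp
  [147,152): 5 bp
  [152,157): 5 bp
  [157,161): 4 bp
  [161,171): 10 bp
  [171,175): 4 bp
  [175,193): 18 bp
  [193,200): 7 bp
  [200,209): 9 bp
  [209,215): 6 bp
  [215,221): 6 bp

[4,4,4,5,5,5,5,5,6,6,6,7,8,8,8,9,9,9,10,10,10,10,15,17,18,18]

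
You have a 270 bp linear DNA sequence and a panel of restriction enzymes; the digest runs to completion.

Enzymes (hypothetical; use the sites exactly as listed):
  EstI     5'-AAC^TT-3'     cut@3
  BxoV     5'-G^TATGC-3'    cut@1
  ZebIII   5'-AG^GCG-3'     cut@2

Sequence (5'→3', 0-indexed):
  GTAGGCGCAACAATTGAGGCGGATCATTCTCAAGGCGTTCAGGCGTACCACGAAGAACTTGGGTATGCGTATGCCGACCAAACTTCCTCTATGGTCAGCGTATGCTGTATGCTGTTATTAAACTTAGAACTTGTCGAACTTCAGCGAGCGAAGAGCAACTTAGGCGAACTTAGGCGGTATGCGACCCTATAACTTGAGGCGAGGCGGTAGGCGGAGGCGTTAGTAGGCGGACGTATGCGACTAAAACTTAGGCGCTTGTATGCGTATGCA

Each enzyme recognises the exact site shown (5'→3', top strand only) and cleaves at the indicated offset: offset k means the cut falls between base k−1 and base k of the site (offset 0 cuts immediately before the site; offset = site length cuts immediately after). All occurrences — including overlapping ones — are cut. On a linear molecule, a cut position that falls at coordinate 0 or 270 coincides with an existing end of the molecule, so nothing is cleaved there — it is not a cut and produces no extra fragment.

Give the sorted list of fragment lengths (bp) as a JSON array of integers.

Scan for sites:
  EstI AACTT/3: at [55, 80, 120, 127, 136, 156, 166, 190, 244] ⇒ [58, 83, 123, 130, 139, 159, 169, 193, 247]
  BxoV GTATGC/1: at [62, 68, 99, 106, 176, 232, 257, 263] ⇒ [63, 69, 100, 107, 177, 233, 258, 264]
  ZebIII AGGCG/2: at [2, 16, 32, 40, 161, 171, 196, 201, 208, 214, 224, 249] ⇒ [4, 18, 34, 42, 163, 173, 198, 203, 210, 216, 226, 251]

All cut coordinates (distinct, sorted): [4, 18, 34, 42, 58, 63, 69, 83, 100, 107, 123, 130, 139, 159, 163, 169, 173, 177, 193, 198, 203, 210, 216, 226, 233, 247, 251, 258, 264]

Fragments:
  [0,4): 4 bp
  [4,18): 14 bp
  [18,34): 16 bp
  [34,42): 8 bp
  [42,58): 16 bp
  [58,63): 5 bp
  [63,69): 6 bp
  [69,83): 14 bp
  [83,100): 17 bp
  [100,107): 7 bp
  [107,123): 16 bp
  [123,130): 7 bp
  [130,139): 9 bp
  [139,159): 20 bp
  [159,163): 4 bp
  [163,169): 6 bp
  [169,173): 4 bp
  [173,177): 4 bp
  [177,193): 16 bp
  [193,198): 5 bp
  [198,203): 5 bp
  [203,210): 7 bp
  [210,216): 6 bp
  [216,226): 10 bp
  [226,233): 7 bp
  [233,247): 14 bp
  [247,251): 4 bp
  [251,258): 7 bp
  [258,264): 6 bp
  [264,270): 6 bp

[4,4,4,4,4,5,5,5,6,6,6,6,6,7,7,7,7,7,8,9,10,14,14,14,16,16,16,16,17,20]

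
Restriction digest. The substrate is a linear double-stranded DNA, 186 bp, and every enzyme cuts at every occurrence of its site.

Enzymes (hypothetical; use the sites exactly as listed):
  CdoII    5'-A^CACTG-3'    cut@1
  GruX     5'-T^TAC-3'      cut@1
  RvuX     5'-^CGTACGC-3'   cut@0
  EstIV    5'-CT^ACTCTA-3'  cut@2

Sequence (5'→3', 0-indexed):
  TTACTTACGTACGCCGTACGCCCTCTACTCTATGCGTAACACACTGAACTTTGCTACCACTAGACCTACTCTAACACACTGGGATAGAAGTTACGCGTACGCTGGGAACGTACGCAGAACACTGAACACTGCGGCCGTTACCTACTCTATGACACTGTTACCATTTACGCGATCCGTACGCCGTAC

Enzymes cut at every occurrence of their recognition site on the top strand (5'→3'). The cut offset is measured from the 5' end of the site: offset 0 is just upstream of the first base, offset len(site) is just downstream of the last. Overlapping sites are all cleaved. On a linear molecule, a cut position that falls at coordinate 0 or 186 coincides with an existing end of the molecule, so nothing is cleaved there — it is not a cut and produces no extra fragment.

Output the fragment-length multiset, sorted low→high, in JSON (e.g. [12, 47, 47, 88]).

Site scan:
  CdoII ACACTG/1: at [40, 75, 118, 125, 151] ⇒ [41, 76, 119, 126, 152]
  GruX TTAC/1: at [0, 4, 90, 137, 157, 164] ⇒ [1, 5, 91, 138, 158, 165]
  RvuX CGTACGC/0: at [7, 14, 95, 108, 174] ⇒ [7, 14, 95, 108, 174]
  EstIV CTACTCTA/2: at [24, 65, 141] ⇒ [26, 67, 143]

All cut coordinates (distinct, sorted): [1, 5, 7, 14, 26, 41, 67, 76, 91, 95, 108, 119, 126, 138, 143, 152, 158, 165, 174]

Fragments:
  [0,1): 1 bp
  [1,5): 4 bp
  [5,7): 2 bp
  [7,14): 7 bp
  [14,26): 12 bp
  [26,41): 15 bp
  [41,67): 26 bp
  [67,76): 9 bp
  [76,91): 15 bp
  [91,95): 4 bp
  [95,108): 13 bp
  [108,119): 11 bp
  [119,126): 7 bp
  [126,138): 12 bp
  [138,143): 5 bp
  [143,152): 9 bp
  [152,158): 6 bp
  [158,165): 7 bp
  [165,174): 9 bp
  [174,186): 12 bp

[1,2,4,4,5,6,7,7,7,9,9,9,11,12,12,12,13,15,15,26]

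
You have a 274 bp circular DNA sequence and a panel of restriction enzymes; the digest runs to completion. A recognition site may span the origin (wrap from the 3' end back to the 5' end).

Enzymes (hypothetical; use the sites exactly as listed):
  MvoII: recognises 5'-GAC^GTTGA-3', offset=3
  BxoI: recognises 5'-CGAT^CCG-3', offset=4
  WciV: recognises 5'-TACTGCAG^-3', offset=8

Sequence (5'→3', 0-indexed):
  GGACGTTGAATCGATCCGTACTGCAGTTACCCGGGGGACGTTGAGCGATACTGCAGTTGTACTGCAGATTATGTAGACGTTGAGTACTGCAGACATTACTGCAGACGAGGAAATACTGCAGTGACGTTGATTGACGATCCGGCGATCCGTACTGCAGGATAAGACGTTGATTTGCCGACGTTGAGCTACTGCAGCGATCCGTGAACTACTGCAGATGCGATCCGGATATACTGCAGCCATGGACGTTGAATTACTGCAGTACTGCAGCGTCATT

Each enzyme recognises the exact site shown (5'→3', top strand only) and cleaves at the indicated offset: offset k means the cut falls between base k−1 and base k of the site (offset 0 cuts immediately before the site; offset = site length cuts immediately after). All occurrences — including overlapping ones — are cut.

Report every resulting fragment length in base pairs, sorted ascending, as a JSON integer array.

[4,4,7,8,8,8,8,11,11,11,11,11,11,12,13,13,14,14,15,15,15,16,17,17]

Site scan:
  MvoII GACGTTGA/3: at [1, 36, 75, 122, 162, 176, 241] ⇒ [4, 39, 78, 125, 165, 179, 244]
  BxoI CGATCCG/4: at [11, 134, 142, 194, 217] ⇒ [15, 138, 146, 198, 221]
  WciV TACTGCAG/8: at [18, 48, 59, 84, 96, 113, 149, 186, 206, 228, 251, 259] ⇒ [26, 56, 67, 92, 104, 121, 157, 194, 214, 236, 259, 267]

All cut coordinates (distinct, sorted): [4, 15, 26, 39, 56, 67, 78, 92, 104, 121, 125, 138, 146, 157, 165, 179, 194, 198, 214, 221, 236, 244, 259, 267]

Fragment lengths:
  4→15: 11 bp
  15→26: 11 bp
  26→39: 13 bp
  39→56: 17 bp
  56→67: 11 bp
  67→78: 11 bp
  78→92: 14 bp
  92→104: 12 bp
  104→121: 17 bp
  121→125: 4 bp
  125→138: 13 bp
  138→146: 8 bp
  146→157: 11 bp
  157→165: 8 bp
  165→179: 14 bp
  179→194: 15 bp
  194→198: 4 bp
  198→214: 16 bp
  214→221: 7 bp
  221→236: 15 bp
  236→244: 8 bp
  244→259: 15 bp
  259→267: 8 bp
  267→4 (wrap): 274-267+4 = 11 bp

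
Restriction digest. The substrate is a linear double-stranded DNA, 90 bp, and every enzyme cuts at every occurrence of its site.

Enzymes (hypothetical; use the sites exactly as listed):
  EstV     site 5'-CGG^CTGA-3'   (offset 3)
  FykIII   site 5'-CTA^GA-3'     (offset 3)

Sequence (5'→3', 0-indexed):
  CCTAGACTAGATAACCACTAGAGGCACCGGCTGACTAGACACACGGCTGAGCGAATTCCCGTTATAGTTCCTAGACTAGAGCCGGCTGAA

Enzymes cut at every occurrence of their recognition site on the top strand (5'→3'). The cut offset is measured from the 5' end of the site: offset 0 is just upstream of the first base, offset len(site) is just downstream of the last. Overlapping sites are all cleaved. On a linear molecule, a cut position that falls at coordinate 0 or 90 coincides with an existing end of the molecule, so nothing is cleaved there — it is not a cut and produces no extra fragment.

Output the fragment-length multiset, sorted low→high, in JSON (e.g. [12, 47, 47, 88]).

[4,5,5,5,7,7,9,10,11,27]

Scan for sites:
  EstV CGGCTGA/3: at [27, 43, 82] ⇒ [30, 46, 85]
  FykIII CTAGA/3: at [1, 6, 17, 34, 70, 75] ⇒ [4, 9, 20, 37, 73, 78]

All cut coordinates (distinct, sorted): [4, 9, 20, 30, 37, 46, 73, 78, 85]

Fragment lengths:
  [0,4): 4 bp
  [4,9): 5 bp
  [9,20): 11 bp
  [20,30): 10 bp
  [30,37): 7 bp
  [37,46): 9 bp
  [46,73): 27 bp
  [73,78): 5 bp
  [78,85): 7 bp
  [85,90): 5 bp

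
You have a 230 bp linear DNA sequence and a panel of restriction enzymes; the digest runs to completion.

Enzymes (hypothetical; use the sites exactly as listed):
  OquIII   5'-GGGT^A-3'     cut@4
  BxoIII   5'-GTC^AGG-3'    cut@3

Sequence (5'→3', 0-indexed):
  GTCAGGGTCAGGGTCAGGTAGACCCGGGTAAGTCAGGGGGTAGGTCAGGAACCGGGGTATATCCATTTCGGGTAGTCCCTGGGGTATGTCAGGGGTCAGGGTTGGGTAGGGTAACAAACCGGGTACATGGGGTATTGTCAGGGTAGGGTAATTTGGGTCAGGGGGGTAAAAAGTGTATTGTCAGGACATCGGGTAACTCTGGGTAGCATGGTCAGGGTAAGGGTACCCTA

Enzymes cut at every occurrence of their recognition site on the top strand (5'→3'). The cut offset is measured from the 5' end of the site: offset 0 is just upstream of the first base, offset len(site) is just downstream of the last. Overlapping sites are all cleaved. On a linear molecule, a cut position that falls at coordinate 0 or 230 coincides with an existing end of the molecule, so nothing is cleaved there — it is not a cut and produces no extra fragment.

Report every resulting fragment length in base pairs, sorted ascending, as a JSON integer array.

[3,5,5,5,5,5,5,5,6,6,6,6,6,7,7,8,9,9,10,10,10,12,12,12,12,14,15,15]

Site scan:
  OquIII GGGTA/4: at [25, 37, 54, 69, 81, 103, 108, 120, 129, 140, 145, 163, 190, 200, 214, 220] ⇒ [29, 41, 58, 73, 85, 107, 112, 124, 133, 144, 149, 167, 194, 204, 218, 224]
  BxoIII GTCAGG/3: at [0, 6, 12, 31, 43, 87, 94, 136, 156, 179, 210] ⇒ [3, 9, 15, 34, 46, 90, 97, 139, 159, 182, 213]

Pooled cuts: [3, 9, 15, 29, 34, 41, 46, 58, 73, 85, 90, 97, 107, 112, 124, 133, 139, 144, 149, 159, 167, 182, 194, 204, 213, 218, 224]

Fragment lengths:
  [0,3): 3 bp
  [3,9): 6 bp
  [9,15): 6 bp
  [15,29): 14 bp
  [29,34): 5 bp
  [34,41): 7 bp
  [41,46): 5 bp
  [46,58): 12 bp
  [58,73): 15 bp
  [73,85): 12 bp
  [85,90): 5 bp
  [90,97): 7 bp
  [97,107): 10 bp
  [107,112): 5 bp
  [112,124): 12 bp
  [124,133): 9 bp
  [133,139): 6 bp
  [139,144): 5 bp
  [144,149): 5 bp
  [149,159): 10 bp
  [159,167): 8 bp
  [167,182): 15 bp
  [182,194): 12 bp
  [194,204): 10 bp
  [204,213): 9 bp
  [213,218): 5 bp
  [218,224): 6 bp
  [224,230): 6 bp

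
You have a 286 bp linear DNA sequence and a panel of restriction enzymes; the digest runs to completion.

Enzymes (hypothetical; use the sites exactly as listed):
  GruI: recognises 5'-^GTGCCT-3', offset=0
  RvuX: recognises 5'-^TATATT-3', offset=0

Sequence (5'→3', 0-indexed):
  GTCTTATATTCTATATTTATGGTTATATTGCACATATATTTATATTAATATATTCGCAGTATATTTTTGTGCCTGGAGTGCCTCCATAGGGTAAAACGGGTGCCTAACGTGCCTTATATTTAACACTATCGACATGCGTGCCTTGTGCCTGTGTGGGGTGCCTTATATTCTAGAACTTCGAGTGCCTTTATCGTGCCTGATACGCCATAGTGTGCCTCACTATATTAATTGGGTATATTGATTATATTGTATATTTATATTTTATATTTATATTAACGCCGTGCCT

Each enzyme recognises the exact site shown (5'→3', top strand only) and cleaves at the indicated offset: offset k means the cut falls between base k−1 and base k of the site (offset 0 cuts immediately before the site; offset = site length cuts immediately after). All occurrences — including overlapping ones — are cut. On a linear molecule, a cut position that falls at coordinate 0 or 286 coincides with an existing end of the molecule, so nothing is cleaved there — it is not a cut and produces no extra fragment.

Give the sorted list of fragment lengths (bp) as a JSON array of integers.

Site scan:
  GruI (GTGCCT, off=0): starts [68, 77, 99, 108, 137, 144, 157, 181, 192, 211, 280] → cuts [68, 77, 99, 108, 137, 144, 157, 181, 192, 211, 280]
  RvuX (TATATT, off=0): starts [4, 11, 23, 34, 40, 48, 59, 114, 163, 220, 233, 242, 249, 255, 262, 268] → cuts [4, 11, 23, 34, 40, 48, 59, 114, 163, 220, 233, 242, 249, 255, 262, 268]

All cut coordinates (distinct, sorted): [4, 11, 23, 34, 40, 48, 59, 68, 77, 99, 108, 114, 137, 144, 157, 163, 181, 192, 211, 220, 233, 242, 249, 255, 262, 268, 280]

Fragment lengths:
  [0,4): 4 bp
  [4,11): 7 bp
  [11,23): 12 bp
  [23,34): 11 bp
  [34,40): 6 bp
  [40,48): 8 bp
  [48,59): 11 bp
  [59,68): 9 bp
  [68,77): 9 bp
  [77,99): 22 bp
  [99,108): 9 bp
  [108,114): 6 bp
  [114,137): 23 bp
  [137,144): 7 bp
  [144,157): 13 bp
  [157,163): 6 bp
  [163,181): 18 bp
  [181,192): 11 bp
  [192,211): 19 bp
  [211,220): 9 bp
  [220,233): 13 bp
  [233,242): 9 bp
  [242,249): 7 bp
  [249,255): 6 bp
  [255,262): 7 bp
  [262,268): 6 bp
  [268,280): 12 bp
  [280,286): 6 bp

[4,6,6,6,6,6,6,7,7,7,7,8,9,9,9,9,9,11,11,11,12,12,13,13,18,19,22,23]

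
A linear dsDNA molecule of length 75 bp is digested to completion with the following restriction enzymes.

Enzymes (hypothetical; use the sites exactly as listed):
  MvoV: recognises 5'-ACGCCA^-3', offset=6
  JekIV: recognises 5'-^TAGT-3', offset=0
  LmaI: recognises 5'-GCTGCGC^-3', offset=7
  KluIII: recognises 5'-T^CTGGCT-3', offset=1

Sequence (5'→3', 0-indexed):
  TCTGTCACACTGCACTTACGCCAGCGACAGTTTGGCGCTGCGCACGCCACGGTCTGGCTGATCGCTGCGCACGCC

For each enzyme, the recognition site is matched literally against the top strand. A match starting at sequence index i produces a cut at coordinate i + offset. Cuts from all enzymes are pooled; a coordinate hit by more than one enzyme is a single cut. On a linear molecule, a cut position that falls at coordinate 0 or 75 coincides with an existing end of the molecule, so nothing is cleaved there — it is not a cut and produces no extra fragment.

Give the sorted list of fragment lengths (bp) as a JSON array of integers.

[4,5,6,17,20,23]

Per-enzyme occurrences:
  MvoV ACGCCA/6: at [17, 43] ⇒ [23, 49]
  JekIV (TAGT, off=0): no sites
  LmaI GCTGCGC/7: at [36, 63] ⇒ [43, 70]
  KluIII TCTGGCT/1: at [52] ⇒ [53]

Pooled cuts: [23, 43, 49, 53, 70]

Fragments:
  [0,23): 23 bp
  [23,43): 20 bp
  [43,49): 6 bp
  [49,53): 4 bp
  [53,70): 17 bp
  [70,75): 5 bp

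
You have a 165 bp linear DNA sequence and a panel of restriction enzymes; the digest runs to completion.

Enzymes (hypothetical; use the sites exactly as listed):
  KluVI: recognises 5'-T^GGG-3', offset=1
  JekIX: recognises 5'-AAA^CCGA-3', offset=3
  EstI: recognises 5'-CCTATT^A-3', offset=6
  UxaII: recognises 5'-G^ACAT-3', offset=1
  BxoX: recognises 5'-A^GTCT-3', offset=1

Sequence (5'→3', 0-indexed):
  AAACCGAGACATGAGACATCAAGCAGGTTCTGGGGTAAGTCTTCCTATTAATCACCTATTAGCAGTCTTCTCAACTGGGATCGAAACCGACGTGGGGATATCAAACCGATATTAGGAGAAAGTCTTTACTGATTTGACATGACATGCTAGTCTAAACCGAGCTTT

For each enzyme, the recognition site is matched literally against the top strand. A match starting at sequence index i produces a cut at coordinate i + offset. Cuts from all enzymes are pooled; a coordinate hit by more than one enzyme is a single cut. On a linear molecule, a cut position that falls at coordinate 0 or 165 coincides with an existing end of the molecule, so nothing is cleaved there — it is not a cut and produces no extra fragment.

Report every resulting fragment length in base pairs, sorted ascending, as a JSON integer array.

[3,4,5,5,7,7,7,7,8,9,10,11,11,12,12,15,16,16]

Site scan:
  KluVI TGGG/1: at [30, 75, 92] ⇒ [31, 76, 93]
  JekIX AAACCGA/3: at [0, 83, 102, 153] ⇒ [3, 86, 105, 156]
  EstI CCTATTA/6: at [43, 54] ⇒ [49, 60]
  UxaII GACAT/1: at [7, 14, 135, 140] ⇒ [8, 15, 136, 141]
  BxoX AGTCT/1: at [37, 63, 120, 148] ⇒ [38, 64, 121, 149]

All cut coordinates (distinct, sorted): [3, 8, 15, 31, 38, 49, 60, 64, 76, 86, 93, 105, 121, 136, 141, 149, 156]

Fragments:
  [0,3): 3 bp
  [3,8): 5 bp
  [8,15): 7 bp
  [15,31): 16 bp
  [31,38): 7 bp
  [38,49): 11 bp
  [49,60): 11 bp
  [60,64): 4 bp
  [64,76): 12 bp
  [76,86): 10 bp
  [86,93): 7 bp
  [93,105): 12 bp
  [105,121): 16 bp
  [121,136): 15 bp
  [136,141): 5 bp
  [141,149): 8 bp
  [149,156): 7 bp
  [156,165): 9 bp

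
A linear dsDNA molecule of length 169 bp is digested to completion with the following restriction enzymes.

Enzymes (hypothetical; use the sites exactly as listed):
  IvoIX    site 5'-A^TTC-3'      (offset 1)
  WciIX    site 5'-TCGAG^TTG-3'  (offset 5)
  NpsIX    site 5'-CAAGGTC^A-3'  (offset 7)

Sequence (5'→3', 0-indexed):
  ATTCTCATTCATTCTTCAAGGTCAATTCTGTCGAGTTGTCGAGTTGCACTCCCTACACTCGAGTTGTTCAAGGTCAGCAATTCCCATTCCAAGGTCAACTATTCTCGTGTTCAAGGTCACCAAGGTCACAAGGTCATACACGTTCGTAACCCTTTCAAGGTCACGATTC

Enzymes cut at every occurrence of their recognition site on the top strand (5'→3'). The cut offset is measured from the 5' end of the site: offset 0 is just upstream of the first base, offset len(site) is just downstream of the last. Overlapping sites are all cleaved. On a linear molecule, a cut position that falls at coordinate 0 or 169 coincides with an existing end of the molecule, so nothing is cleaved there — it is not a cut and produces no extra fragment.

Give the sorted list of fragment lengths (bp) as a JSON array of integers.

Site scan:
  IvoIX ATTC/1: at [0, 6, 10, 24, 79, 85, 100, 165] ⇒ [1, 7, 11, 25, 80, 86, 101, 166]
  WciIX TCGAGTTG/5: at [30, 38, 58] ⇒ [35, 43, 63]
  NpsIX CAAGGTCA/7: at [16, 68, 89, 111, 120, 128, 155] ⇒ [23, 75, 96, 118, 127, 135, 162]

Pooled cuts: [1, 7, 11, 23, 25, 35, 43, 63, 75, 80, 86, 96, 101, 118, 127, 135, 162, 166]

Fragments:
  [0,1): 1 bp
  [1,7): 6 bp
  [7,11): 4 bp
  [11,23): 12 bp
  [23,25): 2 bp
  [25,35): 10 bp
  [35,43): 8 bp
  [43,63): 20 bp
  [63,75): 12 bp
  [75,80): 5 bp
  [80,86): 6 bp
  [86,96): 10 bp
  [96,101): 5 bp
  [101,118): 17 bp
  [118,127): 9 bp
  [127,135): 8 bp
  [135,162): 27 bp
  [162,166): 4 bp
  [166,169): 3 bp

[1,2,3,4,4,5,5,6,6,8,8,9,10,10,12,12,17,20,27]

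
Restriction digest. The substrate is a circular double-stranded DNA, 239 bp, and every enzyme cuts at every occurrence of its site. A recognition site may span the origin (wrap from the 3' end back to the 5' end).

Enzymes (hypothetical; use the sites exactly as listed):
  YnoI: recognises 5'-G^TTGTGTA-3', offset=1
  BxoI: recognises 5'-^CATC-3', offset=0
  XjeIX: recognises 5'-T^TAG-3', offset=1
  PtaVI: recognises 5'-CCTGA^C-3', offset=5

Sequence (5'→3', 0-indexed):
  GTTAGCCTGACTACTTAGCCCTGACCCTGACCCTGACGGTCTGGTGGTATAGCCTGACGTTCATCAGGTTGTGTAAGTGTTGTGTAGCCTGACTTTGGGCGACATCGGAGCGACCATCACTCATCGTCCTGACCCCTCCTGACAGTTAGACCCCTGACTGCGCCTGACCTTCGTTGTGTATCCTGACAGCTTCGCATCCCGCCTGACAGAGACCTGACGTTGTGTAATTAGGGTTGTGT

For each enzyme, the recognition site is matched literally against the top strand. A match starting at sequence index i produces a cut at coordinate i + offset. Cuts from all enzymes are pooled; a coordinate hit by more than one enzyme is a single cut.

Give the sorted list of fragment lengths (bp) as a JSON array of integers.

[2,4,4,5,6,6,6,7,7,8,8,9,9,10,10,10,11,11,11,11,12,12,13,13,13,21]

Site scan:
  YnoI (GTTGTGTA, off=1): starts [67, 78, 172, 218] → cuts [68, 79, 173, 219]
  BxoI (CATC, off=0): starts [61, 102, 114, 121, 194] → cuts [61, 102, 114, 121, 194]
  XjeIX (TTAG, off=1): starts [1, 14, 145, 227] → cuts [2, 15, 146, 228]
  PtaVI (CCTGAC, off=5): starts [5, 19, 25, 31, 52, 87, 127, 137, 152, 162, 181, 201, 212] → cuts [10, 24, 30, 36, 57, 92, 132, 142, 157, 167, 186, 206, 217]

Pooled cuts: [2, 10, 15, 24, 30, 36, 57, 61, 68, 79, 92, 102, 114, 121, 132, 142, 146, 157, 167, 173, 186, 194, 206, 217, 219, 228]

Fragments:
  2→10: 8 bp
  10→15: 5 bp
  15→24: 9 bp
  24→30: 6 bp
  30→36: 6 bp
  36→57: 21 bp
  57→61: 4 bp
  61→68: 7 bp
  68→79: 11 bp
  79→92: 13 bp
  92→102: 10 bp
  102→114: 12 bp
  114→121: 7 bp
  121→132: 11 bp
  132→142: 10 bp
  142→146: 4 bp
  146→157: 11 bp
  157→167: 10 bp
  167→173: 6 bp
  173→186: 13 bp
  186→194: 8 bp
  194→206: 12 bp
  206→217: 11 bp
  217→219: 2 bp
  219→228: 9 bp
  228→2 (wrap): 239-228+2 = 13 bp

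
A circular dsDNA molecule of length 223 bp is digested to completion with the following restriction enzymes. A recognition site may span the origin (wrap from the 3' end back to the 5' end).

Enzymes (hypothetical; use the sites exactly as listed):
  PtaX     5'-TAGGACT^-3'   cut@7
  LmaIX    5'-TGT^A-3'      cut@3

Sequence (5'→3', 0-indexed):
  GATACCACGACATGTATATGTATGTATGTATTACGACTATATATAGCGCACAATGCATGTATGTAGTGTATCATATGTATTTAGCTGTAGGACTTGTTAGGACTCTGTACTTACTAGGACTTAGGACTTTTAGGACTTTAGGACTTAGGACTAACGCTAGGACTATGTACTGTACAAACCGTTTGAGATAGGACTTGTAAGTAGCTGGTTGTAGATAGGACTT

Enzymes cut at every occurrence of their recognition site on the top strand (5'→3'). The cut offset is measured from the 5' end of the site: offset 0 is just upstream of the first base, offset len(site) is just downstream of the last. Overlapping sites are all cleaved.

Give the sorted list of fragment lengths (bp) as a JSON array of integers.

[3,4,4,4,4,4,5,5,6,6,7,7,8,9,9,10,10,10,12,13,14,16,22,31]

Scan for sites:
  PtaX TAGGACT/7: at [87, 97, 114, 121, 130, 138, 145, 157, 188, 215] ⇒ [94, 104, 121, 128, 137, 145, 152, 164, 195, 222]
  LmaIX TGTA/3: at [12, 18, 22, 26, 57, 61, 66, 75, 85, 105, 165, 170, 195, 209] ⇒ [15, 21, 25, 29, 60, 64, 69, 78, 88, 108, 168, 173, 198, 212]

Pooled cuts: [15, 21, 25, 29, 60, 64, 69, 78, 88, 94, 104, 108, 121, 128, 137, 145, 152, 164, 168, 173, 195, 198, 212, 222]

Fragment lengths:
  15→21: 6 bp
  21→25: 4 bp
  25→29: 4 bp
  29→60: 31 bp
  60→64: 4 bp
  64→69: 5 bp
  69→78: 9 bp
  78→88: 10 bp
  88→94: 6 bp
  94→104: 10 bp
  104→108: 4 bp
  108→121: 13 bp
  121→128: 7 bp
  128→137: 9 bp
  137→145: 8 bp
  145→152: 7 bp
  152→164: 12 bp
  164→168: 4 bp
  168→173: 5 bp
  173→195: 22 bp
  195→198: 3 bp
  198→212: 14 bp
  212→222: 10 bp
  222→15 (wrap): 223-222+15 = 16 bp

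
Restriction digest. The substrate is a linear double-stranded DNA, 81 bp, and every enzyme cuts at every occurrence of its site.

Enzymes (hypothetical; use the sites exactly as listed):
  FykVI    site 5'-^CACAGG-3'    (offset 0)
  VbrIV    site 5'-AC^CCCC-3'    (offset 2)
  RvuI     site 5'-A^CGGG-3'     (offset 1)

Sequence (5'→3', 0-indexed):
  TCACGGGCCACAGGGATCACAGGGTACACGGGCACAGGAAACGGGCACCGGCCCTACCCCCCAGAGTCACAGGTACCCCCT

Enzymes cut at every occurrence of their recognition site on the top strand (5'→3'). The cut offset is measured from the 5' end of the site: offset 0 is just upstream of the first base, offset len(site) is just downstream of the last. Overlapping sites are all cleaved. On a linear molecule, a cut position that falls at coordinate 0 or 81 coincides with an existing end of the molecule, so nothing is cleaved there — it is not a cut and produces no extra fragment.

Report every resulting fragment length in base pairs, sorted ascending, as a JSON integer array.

Site scan:
  FykVI (CACAGG, off=0): starts [8, 17, 32, 67] → cuts [8, 17, 32, 67]
  VbrIV (ACCCCC, off=2): starts [55, 74] → cuts [57, 76]
  RvuI (ACGGG, off=1): starts [2, 27, 40] → cuts [3, 28, 41]

Pooled cuts: [3, 8, 17, 28, 32, 41, 57, 67, 76]

Fragments:
  [0,3): 3 bp
  [3,8): 5 bp
  [8,17): 9 bp
  [17,28): 11 bp
  [28,32): 4 bp
  [32,41): 9 bp
  [41,57): 16 bp
  [57,67): 10 bp
  [67,76): 9 bp
  [76,81): 5 bp

[3,4,5,5,9,9,9,10,11,16]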